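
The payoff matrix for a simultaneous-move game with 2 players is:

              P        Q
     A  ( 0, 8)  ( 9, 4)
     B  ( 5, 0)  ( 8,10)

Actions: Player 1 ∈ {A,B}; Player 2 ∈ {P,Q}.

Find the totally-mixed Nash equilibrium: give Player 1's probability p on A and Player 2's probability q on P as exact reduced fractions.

P1 indiff ⇒ q·0+(1-q)·9 = q·5+(1-q)·8 ⇒ q(-5) = (1-q)(-1) ⇒ q = 1/6
P2 indiff ⇒ p·8+(1-p)·0 = p·4+(1-p)·10 ⇒ p(4) = (1-p)(10) ⇒ p = 5/7

P1 mixes 5/7 on A; P2 mixes 1/6 on P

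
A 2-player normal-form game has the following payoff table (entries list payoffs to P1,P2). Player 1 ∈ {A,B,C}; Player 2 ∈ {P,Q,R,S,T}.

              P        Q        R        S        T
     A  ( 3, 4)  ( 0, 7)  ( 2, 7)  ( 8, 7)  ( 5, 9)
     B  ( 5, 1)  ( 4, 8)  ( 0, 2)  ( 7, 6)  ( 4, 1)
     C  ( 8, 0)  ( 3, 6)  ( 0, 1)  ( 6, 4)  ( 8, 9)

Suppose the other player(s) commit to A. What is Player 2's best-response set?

u_2(P vs A) = 4
u_2(Q vs A) = 7
u_2(R vs A) = 7
u_2(S vs A) = 7
u_2(T vs A) = 9
max payoff 9 at {T}

BR_2 = {T}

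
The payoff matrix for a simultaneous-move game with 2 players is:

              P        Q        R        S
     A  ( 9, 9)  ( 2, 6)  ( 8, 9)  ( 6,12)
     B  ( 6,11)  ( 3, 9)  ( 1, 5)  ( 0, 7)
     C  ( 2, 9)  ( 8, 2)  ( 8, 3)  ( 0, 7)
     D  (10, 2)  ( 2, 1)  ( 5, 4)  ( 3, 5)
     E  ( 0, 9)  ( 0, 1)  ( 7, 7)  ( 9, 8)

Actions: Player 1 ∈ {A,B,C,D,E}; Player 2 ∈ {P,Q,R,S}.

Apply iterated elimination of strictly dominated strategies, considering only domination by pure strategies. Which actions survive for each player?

Remaining: P1:{A,D,E} P2:{P,S}

P2 drop Q (P beats it: A:9>6 B:11>9 C:9>2 D:2>1 E:9>1)
P1 drop B (A beats it: P:9>6 R:8>1 S:6>0)
P2 drop R (S beats it: A:12>9 C:7>3 D:5>4 E:8>7)
P1 drop C (A beats it: P:9>2 S:6>0)
P1→{A,D,E} P2→{P,S}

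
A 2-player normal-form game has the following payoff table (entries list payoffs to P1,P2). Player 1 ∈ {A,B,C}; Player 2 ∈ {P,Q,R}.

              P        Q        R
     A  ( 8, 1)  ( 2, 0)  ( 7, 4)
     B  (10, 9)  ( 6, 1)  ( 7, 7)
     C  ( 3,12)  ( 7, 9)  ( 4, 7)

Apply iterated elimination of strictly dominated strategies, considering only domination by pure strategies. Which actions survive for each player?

P2 drop Q (P beats it: A:1>0 B:9>1 C:12>9)
P1 drop C (A beats it: P:8>3 R:7>4)
P1→{A,B} P2→{P,R}

Survivors P1:{A,B} P2:{P,R}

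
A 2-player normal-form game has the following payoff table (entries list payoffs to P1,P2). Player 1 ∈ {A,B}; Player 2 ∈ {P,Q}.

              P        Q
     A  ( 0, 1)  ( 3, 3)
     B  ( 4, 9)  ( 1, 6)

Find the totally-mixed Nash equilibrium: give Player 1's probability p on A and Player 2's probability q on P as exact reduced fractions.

(p,q) = (3/5, 1/3)

P1 indiff ⇒ q·0+(1-q)·3 = q·4+(1-q)·1 ⇒ q(-4) = (1-q)(-2) ⇒ q = 1/3
P2 indiff ⇒ p·1+(1-p)·9 = p·3+(1-p)·6 ⇒ p(-2) = (1-p)(-3) ⇒ p = 3/5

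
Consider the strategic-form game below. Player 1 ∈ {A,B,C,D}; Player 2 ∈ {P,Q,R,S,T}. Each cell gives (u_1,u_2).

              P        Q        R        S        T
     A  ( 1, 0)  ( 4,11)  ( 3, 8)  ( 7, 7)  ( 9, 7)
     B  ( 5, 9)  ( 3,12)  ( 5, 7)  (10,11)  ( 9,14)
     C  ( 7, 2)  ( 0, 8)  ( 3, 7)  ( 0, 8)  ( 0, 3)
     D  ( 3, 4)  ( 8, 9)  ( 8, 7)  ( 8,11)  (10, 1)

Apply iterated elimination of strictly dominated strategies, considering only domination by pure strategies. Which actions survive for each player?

P1 drop A (D beats it: P:3>1 Q:8>4 R:8>3 S:8>7 T:10>9)
P2 drop P (Q beats it: B:12>9 C:8>2 D:9>4)
P1 drop C (B beats it: Q:3>0 R:5>3 S:10>0 T:9>0)
P2 drop R (Q beats it: B:12>7 D:9>7)
P1→{B,D} P2→{Q,S,T}

Remaining: P1:{B,D} P2:{Q,S,T}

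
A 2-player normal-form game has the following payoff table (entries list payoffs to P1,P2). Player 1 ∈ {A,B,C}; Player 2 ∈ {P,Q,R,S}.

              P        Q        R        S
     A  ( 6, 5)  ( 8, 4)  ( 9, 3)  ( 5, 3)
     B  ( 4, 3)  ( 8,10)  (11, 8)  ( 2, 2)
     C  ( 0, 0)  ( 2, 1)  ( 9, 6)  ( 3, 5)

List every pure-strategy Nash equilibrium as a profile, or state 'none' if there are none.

Nash profiles: (A,P), (B,Q)

(A,P): NE
(A,Q): not NE [P2→P gives 5>4]
(A,R): not NE [P1→B gives 11>9; P2→P gives 5>3]
(A,S): not NE [P2→P gives 5>3]
(B,P): not NE [P1→A gives 6>4; P2→Q gives 10>3]
(B,Q): NE
(B,R): not NE [P2→Q gives 10>8]
(B,S): not NE [P1→A gives 5>2; P2→Q gives 10>2]
(C,P): not NE [P1→A gives 6>0; P2→R gives 6>0]
(C,Q): not NE [P1→B gives 8>2; P2→R gives 6>1]
(C,R): not NE [P1→B gives 11>9]
(C,S): not NE [P1→A gives 5>3; P2→R gives 6>5]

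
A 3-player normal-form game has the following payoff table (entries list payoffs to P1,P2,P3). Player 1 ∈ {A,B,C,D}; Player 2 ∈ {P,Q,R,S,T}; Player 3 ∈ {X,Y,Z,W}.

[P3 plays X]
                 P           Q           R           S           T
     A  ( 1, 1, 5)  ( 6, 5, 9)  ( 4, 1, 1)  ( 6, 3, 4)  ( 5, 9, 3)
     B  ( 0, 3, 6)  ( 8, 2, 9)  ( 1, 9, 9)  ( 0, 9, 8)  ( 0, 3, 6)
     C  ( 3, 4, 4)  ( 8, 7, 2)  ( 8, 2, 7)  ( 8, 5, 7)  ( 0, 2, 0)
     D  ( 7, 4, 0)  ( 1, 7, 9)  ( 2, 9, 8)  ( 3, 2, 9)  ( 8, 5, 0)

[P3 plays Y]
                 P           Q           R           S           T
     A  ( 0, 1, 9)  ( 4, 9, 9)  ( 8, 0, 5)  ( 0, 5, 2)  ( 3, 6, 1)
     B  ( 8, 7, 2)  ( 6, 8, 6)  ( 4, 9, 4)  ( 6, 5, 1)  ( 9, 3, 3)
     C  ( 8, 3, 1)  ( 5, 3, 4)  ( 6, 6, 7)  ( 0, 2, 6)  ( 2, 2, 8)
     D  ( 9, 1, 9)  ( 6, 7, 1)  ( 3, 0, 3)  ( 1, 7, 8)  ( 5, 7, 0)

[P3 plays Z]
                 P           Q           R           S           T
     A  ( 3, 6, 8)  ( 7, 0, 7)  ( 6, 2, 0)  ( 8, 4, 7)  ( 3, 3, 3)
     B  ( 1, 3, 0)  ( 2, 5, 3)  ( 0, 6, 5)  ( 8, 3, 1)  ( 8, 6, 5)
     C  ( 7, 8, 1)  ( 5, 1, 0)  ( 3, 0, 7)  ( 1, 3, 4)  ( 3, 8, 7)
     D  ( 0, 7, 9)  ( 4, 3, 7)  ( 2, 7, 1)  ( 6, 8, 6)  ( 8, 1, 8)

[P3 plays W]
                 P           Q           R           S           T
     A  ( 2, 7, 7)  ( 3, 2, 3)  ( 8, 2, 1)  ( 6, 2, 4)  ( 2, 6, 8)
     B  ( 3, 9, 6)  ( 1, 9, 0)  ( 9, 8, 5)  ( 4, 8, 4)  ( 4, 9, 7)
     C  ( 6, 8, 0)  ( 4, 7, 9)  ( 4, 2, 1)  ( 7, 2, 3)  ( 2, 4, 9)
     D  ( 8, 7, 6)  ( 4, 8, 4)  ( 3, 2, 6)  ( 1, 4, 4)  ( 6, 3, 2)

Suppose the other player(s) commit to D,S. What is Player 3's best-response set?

P3 best: {X}

u_3(X vs D,S) = 9
u_3(Y vs D,S) = 8
u_3(Z vs D,S) = 6
u_3(W vs D,S) = 4
max payoff 9 at {X}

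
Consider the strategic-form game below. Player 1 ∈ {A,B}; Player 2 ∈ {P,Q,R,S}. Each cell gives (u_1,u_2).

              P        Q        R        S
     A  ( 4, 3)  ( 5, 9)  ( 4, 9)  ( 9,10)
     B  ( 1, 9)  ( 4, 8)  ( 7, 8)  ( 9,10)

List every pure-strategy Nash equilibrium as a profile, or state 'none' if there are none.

Nash profiles: (A,S), (B,S)

(A,P): not NE [P2→S gives 10>3]
(A,Q): not NE [P2→S gives 10>9]
(A,R): not NE [P1→B gives 7>4; P2→S gives 10>9]
(A,S): NE
(B,P): not NE [P1→A gives 4>1; P2→S gives 10>9]
(B,Q): not NE [P1→A gives 5>4; P2→S gives 10>8]
(B,R): not NE [P2→S gives 10>8]
(B,S): NE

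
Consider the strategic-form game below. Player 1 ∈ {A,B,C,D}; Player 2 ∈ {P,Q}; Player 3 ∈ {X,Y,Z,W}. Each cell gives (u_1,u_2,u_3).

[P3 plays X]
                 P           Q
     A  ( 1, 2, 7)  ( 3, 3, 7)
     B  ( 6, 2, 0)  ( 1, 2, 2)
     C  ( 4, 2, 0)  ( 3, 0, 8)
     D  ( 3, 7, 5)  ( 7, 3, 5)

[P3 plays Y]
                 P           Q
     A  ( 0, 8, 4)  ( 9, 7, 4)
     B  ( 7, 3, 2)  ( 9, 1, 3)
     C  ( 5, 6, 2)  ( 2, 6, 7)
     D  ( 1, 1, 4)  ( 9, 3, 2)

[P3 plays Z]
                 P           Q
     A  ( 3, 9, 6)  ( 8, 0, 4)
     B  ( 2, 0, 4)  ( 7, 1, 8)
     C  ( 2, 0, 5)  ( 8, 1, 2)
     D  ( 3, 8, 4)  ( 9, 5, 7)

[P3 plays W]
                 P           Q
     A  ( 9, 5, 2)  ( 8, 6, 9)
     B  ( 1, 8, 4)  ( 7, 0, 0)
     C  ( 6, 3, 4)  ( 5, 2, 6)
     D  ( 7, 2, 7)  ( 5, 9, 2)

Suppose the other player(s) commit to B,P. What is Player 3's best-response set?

u_3(X vs B,P) = 0
u_3(Y vs B,P) = 2
u_3(Z vs B,P) = 4
u_3(W vs B,P) = 4
max payoff 4 at {Z,W}

P3 best: {Z,W}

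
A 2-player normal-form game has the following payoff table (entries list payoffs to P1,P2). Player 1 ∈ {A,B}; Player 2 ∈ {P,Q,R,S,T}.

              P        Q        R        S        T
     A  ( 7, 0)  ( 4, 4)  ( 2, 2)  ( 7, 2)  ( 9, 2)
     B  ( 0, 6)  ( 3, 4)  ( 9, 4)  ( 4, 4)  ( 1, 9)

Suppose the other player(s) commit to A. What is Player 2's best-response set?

BR_2 = {Q}

u_2(P vs A) = 0
u_2(Q vs A) = 4
u_2(R vs A) = 2
u_2(S vs A) = 2
u_2(T vs A) = 2
max payoff 4 at {Q}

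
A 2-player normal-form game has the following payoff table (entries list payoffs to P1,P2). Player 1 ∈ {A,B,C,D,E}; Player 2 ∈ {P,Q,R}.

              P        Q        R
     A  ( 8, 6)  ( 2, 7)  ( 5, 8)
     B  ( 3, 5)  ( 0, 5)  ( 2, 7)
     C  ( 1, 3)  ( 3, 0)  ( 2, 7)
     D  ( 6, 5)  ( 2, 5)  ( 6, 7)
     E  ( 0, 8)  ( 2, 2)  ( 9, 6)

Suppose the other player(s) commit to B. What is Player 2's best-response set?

u_2(P vs B) = 5
u_2(Q vs B) = 5
u_2(R vs B) = 7
max payoff 7 at {R}

argmax u_2 = {R}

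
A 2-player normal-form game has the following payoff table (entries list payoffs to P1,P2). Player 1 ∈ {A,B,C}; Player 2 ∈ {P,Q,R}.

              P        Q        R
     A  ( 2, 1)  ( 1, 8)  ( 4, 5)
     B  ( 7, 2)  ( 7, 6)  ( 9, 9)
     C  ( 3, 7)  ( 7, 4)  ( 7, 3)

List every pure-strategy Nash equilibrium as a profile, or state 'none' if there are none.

Nash profiles: (B,R)

(A,P): not NE [P1→B gives 7>2; P2→Q gives 8>1]
(A,Q): not NE [P1→C gives 7>1]
(A,R): not NE [P1→B gives 9>4; P2→Q gives 8>5]
(B,P): not NE [P2→R gives 9>2]
(B,Q): not NE [P2→R gives 9>6]
(B,R): NE
(C,P): not NE [P1→B gives 7>3]
(C,Q): not NE [P2→P gives 7>4]
(C,R): not NE [P1→B gives 9>7; P2→P gives 7>3]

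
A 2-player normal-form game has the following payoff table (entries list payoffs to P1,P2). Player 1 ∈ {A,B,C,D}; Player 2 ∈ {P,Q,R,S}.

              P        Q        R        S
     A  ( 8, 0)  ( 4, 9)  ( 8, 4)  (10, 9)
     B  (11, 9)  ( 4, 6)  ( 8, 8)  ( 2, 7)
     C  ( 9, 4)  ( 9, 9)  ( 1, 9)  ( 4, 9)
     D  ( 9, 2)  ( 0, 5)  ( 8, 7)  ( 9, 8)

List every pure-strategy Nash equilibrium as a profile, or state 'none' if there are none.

PSNE = {(A,S), (B,P), (C,Q)}

(A,P): not NE [P1→B gives 11>8; P2→S gives 9>0]
(A,Q): not NE [P1→C gives 9>4]
(A,R): not NE [P2→S gives 9>4]
(A,S): NE
(B,P): NE
(B,Q): not NE [P1→C gives 9>4; P2→P gives 9>6]
(B,R): not NE [P2→P gives 9>8]
(B,S): not NE [P1→A gives 10>2; P2→P gives 9>7]
(C,P): not NE [P1→B gives 11>9; P2→S gives 9>4]
(C,Q): NE
(C,R): not NE [P1→D gives 8>1]
(C,S): not NE [P1→A gives 10>4]
(D,P): not NE [P1→B gives 11>9; P2→S gives 8>2]
(D,Q): not NE [P1→C gives 9>0; P2→S gives 8>5]
(D,R): not NE [P2→S gives 8>7]
(D,S): not NE [P1→A gives 10>9]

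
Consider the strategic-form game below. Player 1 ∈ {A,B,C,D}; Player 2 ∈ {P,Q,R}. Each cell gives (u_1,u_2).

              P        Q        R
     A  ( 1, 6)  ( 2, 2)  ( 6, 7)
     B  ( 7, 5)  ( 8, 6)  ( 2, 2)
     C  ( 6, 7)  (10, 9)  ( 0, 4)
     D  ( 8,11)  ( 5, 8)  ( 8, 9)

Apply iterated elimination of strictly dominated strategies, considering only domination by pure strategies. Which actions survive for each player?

P1 drop A (D beats it: P:8>1 Q:5>2 R:8>6)
P2 drop R (P beats it: B:5>2 C:7>4 D:11>9)
P1→{B,C,D} P2→{P,Q}

IESDS → P1:{B,C,D} P2:{P,Q}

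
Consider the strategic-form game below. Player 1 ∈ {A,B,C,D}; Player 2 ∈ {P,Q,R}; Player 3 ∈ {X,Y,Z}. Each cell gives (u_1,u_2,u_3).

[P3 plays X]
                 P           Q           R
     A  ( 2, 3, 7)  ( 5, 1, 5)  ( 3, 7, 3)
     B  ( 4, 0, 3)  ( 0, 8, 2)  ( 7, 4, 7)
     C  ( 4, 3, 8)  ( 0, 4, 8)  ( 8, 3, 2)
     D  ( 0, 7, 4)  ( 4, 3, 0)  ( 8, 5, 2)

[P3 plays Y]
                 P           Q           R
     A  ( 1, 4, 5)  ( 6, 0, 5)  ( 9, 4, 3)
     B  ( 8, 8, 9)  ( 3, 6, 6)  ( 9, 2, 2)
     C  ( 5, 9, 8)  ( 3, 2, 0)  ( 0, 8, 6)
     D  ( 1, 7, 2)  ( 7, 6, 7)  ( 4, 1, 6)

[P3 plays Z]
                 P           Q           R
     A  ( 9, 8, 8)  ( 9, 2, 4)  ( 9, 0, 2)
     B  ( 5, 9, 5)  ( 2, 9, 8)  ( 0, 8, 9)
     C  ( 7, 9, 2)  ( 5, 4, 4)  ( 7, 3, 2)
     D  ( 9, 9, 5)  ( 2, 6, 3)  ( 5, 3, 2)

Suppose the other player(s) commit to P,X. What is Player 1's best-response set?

u_1(A vs P,X) = 2
u_1(B vs P,X) = 4
u_1(C vs P,X) = 4
u_1(D vs P,X) = 0
max payoff 4 at {B,C}

BR_1 = {B,C}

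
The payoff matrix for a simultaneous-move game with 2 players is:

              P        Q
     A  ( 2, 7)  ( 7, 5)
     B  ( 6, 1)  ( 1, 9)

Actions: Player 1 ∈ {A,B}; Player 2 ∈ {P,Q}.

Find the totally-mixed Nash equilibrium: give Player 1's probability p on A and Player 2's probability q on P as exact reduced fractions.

P1 mixes 4/5 on A; P2 mixes 3/5 on P

P1 indiff ⇒ q·2+(1-q)·7 = q·6+(1-q)·1 ⇒ q(-4) = (1-q)(-6) ⇒ q = 3/5
P2 indiff ⇒ p·7+(1-p)·1 = p·5+(1-p)·9 ⇒ p(2) = (1-p)(8) ⇒ p = 4/5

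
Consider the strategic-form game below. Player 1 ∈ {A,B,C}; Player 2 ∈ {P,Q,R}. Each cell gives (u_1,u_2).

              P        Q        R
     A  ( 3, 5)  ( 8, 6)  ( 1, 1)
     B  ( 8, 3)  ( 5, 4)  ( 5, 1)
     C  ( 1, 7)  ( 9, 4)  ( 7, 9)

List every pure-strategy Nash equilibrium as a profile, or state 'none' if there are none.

(A,P): not NE [P1→B gives 8>3; P2→Q gives 6>5]
(A,Q): not NE [P1→C gives 9>8]
(A,R): not NE [P1→C gives 7>1; P2→Q gives 6>1]
(B,P): not NE [P2→Q gives 4>3]
(B,Q): not NE [P1→C gives 9>5]
(B,R): not NE [P1→C gives 7>5; P2→Q gives 4>1]
(C,P): not NE [P1→B gives 8>1; P2→R gives 9>7]
(C,Q): not NE [P2→R gives 9>4]
(C,R): NE

Nash profiles: (C,R)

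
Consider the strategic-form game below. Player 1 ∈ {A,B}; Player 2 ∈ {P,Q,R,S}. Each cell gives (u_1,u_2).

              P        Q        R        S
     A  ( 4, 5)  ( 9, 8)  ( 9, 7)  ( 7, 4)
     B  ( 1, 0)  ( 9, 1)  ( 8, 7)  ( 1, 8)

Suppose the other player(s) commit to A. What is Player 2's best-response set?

u_2(P vs A) = 5
u_2(Q vs A) = 8
u_2(R vs A) = 7
u_2(S vs A) = 4
max payoff 8 at {Q}

argmax u_2 = {Q}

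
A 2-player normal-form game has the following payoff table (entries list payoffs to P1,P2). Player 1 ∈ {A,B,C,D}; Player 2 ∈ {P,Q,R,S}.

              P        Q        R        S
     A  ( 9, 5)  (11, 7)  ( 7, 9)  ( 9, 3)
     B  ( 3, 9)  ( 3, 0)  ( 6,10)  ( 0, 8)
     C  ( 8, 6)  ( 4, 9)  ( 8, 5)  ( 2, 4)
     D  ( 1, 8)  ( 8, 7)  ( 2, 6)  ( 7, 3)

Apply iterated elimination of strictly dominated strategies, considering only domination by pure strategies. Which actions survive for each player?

IESDS → P1:{A,C} P2:{Q,R}

P1 drop B (A beats it: P:9>3 Q:11>3 R:7>6 S:9>0)
P1 drop D (A beats it: P:9>1 Q:11>8 R:7>2 S:9>7)
P2 drop P (Q beats it: A:7>5 C:9>6)
P2 drop S (Q beats it: A:7>3 C:9>4)
P1→{A,C} P2→{Q,R}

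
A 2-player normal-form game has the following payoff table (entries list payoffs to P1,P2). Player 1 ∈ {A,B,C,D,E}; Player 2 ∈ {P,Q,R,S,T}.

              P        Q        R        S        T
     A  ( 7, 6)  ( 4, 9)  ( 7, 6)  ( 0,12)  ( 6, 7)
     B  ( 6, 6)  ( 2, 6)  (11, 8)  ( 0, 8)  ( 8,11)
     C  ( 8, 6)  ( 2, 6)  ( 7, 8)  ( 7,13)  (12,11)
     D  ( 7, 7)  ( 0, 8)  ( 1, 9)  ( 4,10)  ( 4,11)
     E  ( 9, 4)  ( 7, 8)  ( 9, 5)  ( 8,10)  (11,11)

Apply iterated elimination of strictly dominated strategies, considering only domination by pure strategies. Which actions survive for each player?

P1 drop A (E beats it: P:9>7 Q:7>4 R:9>7 S:8>0 T:11>6)
P1 drop D (C beats it: P:8>7 Q:2>0 R:7>1 S:7>4 T:12>4)
P2 drop P (R beats it: B:8>6 C:8>6 E:5>4)
P2 drop Q (S beats it: B:8>6 C:13>6 E:10>8)
P2 drop R (T beats it: B:11>8 C:11>8 E:11>5)
P1 drop B (C beats it: S:7>0 T:12>8)
P1→{C,E} P2→{S,T}

Survivors P1:{C,E} P2:{S,T}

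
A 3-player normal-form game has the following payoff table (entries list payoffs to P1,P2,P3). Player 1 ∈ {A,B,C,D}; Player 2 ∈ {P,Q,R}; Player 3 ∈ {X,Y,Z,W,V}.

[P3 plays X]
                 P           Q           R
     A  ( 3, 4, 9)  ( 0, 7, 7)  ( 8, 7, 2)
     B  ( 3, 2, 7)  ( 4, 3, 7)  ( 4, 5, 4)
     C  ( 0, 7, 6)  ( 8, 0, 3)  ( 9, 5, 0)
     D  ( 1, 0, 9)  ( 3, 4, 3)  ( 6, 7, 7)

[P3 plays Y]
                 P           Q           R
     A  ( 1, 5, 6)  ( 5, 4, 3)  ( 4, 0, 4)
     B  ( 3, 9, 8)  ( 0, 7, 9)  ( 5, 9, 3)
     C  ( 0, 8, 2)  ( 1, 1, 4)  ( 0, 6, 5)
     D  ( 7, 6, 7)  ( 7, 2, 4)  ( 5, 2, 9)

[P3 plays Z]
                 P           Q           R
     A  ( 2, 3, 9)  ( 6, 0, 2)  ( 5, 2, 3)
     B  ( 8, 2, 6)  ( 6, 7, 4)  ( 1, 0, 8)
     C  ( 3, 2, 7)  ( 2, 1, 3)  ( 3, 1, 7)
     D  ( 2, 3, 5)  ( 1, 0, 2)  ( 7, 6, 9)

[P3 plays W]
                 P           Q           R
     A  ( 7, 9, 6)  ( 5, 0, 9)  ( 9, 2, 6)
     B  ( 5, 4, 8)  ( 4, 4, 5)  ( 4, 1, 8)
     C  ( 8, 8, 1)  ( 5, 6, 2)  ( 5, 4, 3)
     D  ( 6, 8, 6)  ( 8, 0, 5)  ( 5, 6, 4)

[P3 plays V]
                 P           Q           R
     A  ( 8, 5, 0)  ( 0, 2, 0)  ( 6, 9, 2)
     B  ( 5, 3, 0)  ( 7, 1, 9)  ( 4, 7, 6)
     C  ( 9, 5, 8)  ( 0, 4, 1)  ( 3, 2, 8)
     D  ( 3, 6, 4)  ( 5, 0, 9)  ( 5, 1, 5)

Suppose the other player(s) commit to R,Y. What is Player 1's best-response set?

BR_1 = {B,D}

u_1(A vs R,Y) = 4
u_1(B vs R,Y) = 5
u_1(C vs R,Y) = 0
u_1(D vs R,Y) = 5
max payoff 5 at {B,D}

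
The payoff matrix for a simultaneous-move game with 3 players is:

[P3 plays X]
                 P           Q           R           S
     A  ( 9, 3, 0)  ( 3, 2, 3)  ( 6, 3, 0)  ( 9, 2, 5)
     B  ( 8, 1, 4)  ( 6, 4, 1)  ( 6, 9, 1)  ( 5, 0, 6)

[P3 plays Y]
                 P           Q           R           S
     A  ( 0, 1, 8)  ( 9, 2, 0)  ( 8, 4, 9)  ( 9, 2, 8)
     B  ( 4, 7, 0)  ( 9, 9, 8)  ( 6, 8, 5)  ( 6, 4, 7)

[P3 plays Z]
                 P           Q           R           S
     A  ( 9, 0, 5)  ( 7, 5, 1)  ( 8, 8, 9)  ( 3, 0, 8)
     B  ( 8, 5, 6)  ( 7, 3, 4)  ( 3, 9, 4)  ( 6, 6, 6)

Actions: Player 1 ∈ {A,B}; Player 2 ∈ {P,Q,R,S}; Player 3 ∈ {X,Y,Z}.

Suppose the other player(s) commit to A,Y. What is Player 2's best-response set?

u_2(P vs A,Y) = 1
u_2(Q vs A,Y) = 2
u_2(R vs A,Y) = 4
u_2(S vs A,Y) = 2
max payoff 4 at {R}

P2 best: {R}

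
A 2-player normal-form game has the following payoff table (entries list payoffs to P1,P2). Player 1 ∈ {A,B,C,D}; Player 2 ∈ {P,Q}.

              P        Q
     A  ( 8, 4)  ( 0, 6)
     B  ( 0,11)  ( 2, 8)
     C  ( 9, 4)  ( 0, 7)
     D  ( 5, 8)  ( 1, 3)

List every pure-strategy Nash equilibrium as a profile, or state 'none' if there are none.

(A,P): not NE [P1→C gives 9>8; P2→Q gives 6>4]
(A,Q): not NE [P1→B gives 2>0]
(B,P): not NE [P1→C gives 9>0]
(B,Q): not NE [P2→P gives 11>8]
(C,P): not NE [P2→Q gives 7>4]
(C,Q): not NE [P1→B gives 2>0]
(D,P): not NE [P1→C gives 9>5]
(D,Q): not NE [P1→B gives 2>1; P2→P gives 8>3]

No pure NE.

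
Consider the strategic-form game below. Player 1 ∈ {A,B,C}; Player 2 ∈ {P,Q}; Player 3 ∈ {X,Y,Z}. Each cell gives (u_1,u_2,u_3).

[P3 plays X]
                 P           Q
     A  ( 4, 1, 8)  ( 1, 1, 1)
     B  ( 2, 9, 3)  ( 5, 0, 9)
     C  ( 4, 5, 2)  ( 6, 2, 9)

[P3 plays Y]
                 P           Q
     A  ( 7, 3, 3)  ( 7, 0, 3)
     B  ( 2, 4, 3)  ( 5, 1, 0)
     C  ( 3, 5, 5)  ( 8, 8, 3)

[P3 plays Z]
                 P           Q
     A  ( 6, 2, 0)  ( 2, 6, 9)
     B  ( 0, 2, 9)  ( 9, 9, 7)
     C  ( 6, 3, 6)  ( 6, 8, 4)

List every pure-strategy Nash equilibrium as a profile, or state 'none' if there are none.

(A,P,X): NE
(A,P,Y): not NE [P3→X gives 8>3]
(A,P,Z): not NE [P2→Q gives 6>2; P3→X gives 8>0]
(A,Q,X): not NE [P1→C gives 6>1; P3→Z gives 9>1]
(A,Q,Y): not NE [P1→C gives 8>7; P2→P gives 3>0; P3→Z gives 9>3]
(A,Q,Z): not NE [P1→B gives 9>2]
(B,P,X): not NE [P1→C gives 4>2; P3→Z gives 9>3]
(B,P,Y): not NE [P1→A gives 7>2; P3→Z gives 9>3]
(B,P,Z): not NE [P1→C gives 6>0; P2→Q gives 9>2]
(B,Q,X): not NE [P1→C gives 6>5; P2→P gives 9>0]
(B,Q,Y): not NE [P1→C gives 8>5; P2→P gives 4>1; P3→X gives 9>0]
(B,Q,Z): not NE [P3→X gives 9>7]
(C,P,X): not NE [P3→Z gives 6>2]
(C,P,Y): not NE [P1→A gives 7>3; P2→Q gives 8>5; P3→Z gives 6>5]
(C,P,Z): not NE [P2→Q gives 8>3]
(C,Q,X): not NE [P2→P gives 5>2]
(C,Q,Y): not NE [P3→X gives 9>3]
(C,Q,Z): not NE [P1→B gives 9>6; P3→X gives 9>4]

Nash profiles: (A,P,X)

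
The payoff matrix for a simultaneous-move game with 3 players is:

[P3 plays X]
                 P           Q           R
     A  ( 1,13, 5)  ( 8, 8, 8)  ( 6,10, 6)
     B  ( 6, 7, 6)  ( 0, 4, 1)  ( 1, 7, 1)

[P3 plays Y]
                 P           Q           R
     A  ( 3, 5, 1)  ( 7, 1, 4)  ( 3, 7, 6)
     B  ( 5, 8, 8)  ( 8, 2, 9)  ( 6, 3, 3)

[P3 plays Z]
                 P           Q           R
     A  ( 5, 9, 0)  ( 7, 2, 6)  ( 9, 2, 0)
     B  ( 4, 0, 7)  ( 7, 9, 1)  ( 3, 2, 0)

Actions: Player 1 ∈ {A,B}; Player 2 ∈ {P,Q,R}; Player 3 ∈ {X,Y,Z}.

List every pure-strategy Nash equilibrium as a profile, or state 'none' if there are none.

PSNE = {(B,P,Y)}

(A,P,X): not NE [P1→B gives 6>1]
(A,P,Y): not NE [P1→B gives 5>3; P2→R gives 7>5; P3→X gives 5>1]
(A,P,Z): not NE [P3→X gives 5>0]
(A,Q,X): not NE [P2→P gives 13>8]
(A,Q,Y): not NE [P1→B gives 8>7; P2→R gives 7>1; P3→X gives 8>4]
(A,Q,Z): not NE [P2→P gives 9>2; P3→X gives 8>6]
(A,R,X): not NE [P2→P gives 13>10]
(A,R,Y): not NE [P1→B gives 6>3]
(A,R,Z): not NE [P2→P gives 9>2; P3→Y gives 6>0]
(B,P,X): not NE [P3→Y gives 8>6]
(B,P,Y): NE
(B,P,Z): not NE [P1→A gives 5>4; P2→Q gives 9>0; P3→Y gives 8>7]
(B,Q,X): not NE [P1→A gives 8>0; P2→R gives 7>4; P3→Y gives 9>1]
(B,Q,Y): not NE [P2→P gives 8>2]
(B,Q,Z): not NE [P3→Y gives 9>1]
(B,R,X): not NE [P1→A gives 6>1; P3→Y gives 3>1]
(B,R,Y): not NE [P2→P gives 8>3]
(B,R,Z): not NE [P1→A gives 9>3; P2→Q gives 9>2; P3→Y gives 3>0]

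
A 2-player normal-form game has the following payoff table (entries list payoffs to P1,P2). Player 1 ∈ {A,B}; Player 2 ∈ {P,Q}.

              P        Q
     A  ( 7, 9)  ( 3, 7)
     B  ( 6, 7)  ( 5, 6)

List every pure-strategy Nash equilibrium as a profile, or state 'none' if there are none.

(A,P): NE
(A,Q): not NE [P1→B gives 5>3; P2→P gives 9>7]
(B,P): not NE [P1→A gives 7>6]
(B,Q): not NE [P2→P gives 7>6]

NE set: (A,P)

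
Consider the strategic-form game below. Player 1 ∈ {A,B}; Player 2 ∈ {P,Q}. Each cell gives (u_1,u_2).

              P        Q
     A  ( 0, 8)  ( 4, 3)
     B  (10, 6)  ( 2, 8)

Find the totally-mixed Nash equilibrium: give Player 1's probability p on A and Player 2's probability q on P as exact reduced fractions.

p=2/7, q=1/6

P1 indiff ⇒ q·0+(1-q)·4 = q·10+(1-q)·2 ⇒ q(-10) = (1-q)(-2) ⇒ q = 1/6
P2 indiff ⇒ p·8+(1-p)·6 = p·3+(1-p)·8 ⇒ p(5) = (1-p)(2) ⇒ p = 2/7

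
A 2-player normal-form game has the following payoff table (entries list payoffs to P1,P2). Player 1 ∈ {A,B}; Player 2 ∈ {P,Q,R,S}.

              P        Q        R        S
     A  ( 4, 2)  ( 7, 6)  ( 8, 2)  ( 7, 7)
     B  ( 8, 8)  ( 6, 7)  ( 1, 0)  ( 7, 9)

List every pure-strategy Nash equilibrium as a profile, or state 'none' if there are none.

(A,P): not NE [P1→B gives 8>4; P2→S gives 7>2]
(A,Q): not NE [P2→S gives 7>6]
(A,R): not NE [P2→S gives 7>2]
(A,S): NE
(B,P): not NE [P2→S gives 9>8]
(B,Q): not NE [P1→A gives 7>6; P2→S gives 9>7]
(B,R): not NE [P1→A gives 8>1; P2→S gives 9>0]
(B,S): NE

NE set: (A,S), (B,S)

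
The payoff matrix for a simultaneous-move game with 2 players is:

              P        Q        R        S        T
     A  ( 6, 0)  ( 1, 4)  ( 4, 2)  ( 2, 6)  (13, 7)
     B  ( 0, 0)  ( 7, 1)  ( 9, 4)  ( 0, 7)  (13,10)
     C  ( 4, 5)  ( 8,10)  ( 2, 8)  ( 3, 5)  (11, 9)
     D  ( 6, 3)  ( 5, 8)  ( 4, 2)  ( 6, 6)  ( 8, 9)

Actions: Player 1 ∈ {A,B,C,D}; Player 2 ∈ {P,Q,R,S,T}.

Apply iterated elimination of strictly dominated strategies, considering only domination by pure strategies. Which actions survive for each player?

IESDS → P1:{A,B,C} P2:{Q,T}

P2 drop P (Q beats it: A:4>0 B:1>0 C:10>5 D:8>3)
P2 drop R (T beats it: A:7>2 B:10>4 C:9>8 D:9>2)
P2 drop S (T beats it: A:7>6 B:10>7 C:9>5 D:9>6)
P1 drop D (B beats it: Q:7>5 T:13>8)
P1→{A,B,C} P2→{Q,T}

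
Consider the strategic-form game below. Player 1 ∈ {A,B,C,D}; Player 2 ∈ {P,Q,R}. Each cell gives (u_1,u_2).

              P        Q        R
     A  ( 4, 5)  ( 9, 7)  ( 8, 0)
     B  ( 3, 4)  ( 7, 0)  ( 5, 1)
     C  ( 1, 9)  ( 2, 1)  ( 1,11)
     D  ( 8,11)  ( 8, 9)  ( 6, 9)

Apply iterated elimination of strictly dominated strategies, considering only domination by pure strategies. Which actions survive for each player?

P1 drop B (A beats it: P:4>3 Q:9>7 R:8>5)
P1 drop C (A beats it: P:4>1 Q:9>2 R:8>1)
P2 drop R (P beats it: A:5>0 D:11>9)
P1→{A,D} P2→{P,Q}

Survivors P1:{A,D} P2:{P,Q}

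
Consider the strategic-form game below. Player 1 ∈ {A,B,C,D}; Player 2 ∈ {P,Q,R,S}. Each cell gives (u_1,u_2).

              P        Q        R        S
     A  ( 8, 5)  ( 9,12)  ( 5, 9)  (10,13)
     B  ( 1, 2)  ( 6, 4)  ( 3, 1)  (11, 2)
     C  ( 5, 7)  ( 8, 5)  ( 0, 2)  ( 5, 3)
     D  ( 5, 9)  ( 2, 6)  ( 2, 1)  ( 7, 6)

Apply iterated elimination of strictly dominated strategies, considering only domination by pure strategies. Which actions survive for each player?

IESDS → P1:{A,B} P2:{Q,S}

P1 drop C (A beats it: P:8>5 Q:9>8 R:5>0 S:10>5)
P1 drop D (A beats it: P:8>5 Q:9>2 R:5>2 S:10>7)
P2 drop P (Q beats it: A:12>5 B:4>2)
P2 drop R (Q beats it: A:12>9 B:4>1)
P1→{A,B} P2→{Q,S}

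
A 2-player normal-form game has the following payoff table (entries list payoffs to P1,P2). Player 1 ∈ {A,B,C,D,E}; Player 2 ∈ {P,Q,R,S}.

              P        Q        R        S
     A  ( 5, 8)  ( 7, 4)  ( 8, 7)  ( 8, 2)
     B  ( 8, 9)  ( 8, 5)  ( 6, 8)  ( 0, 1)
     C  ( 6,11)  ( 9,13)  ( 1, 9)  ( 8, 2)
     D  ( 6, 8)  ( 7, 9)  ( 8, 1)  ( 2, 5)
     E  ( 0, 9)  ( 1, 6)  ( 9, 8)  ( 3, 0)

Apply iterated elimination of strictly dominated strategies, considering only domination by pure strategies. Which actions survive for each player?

Survivors P1:{B,C} P2:{P,Q}

P2 drop R (P beats it: A:8>7 B:9>8 C:11>9 D:8>1 E:9>8)
P1 drop E (A beats it: P:5>0 Q:7>1 S:8>3)
P2 drop S (P beats it: A:8>2 B:9>1 C:11>2 D:8>5)
P1 drop A (B beats it: P:8>5 Q:8>7)
P1 drop D (B beats it: P:8>6 Q:8>7)
P1→{B,C} P2→{P,Q}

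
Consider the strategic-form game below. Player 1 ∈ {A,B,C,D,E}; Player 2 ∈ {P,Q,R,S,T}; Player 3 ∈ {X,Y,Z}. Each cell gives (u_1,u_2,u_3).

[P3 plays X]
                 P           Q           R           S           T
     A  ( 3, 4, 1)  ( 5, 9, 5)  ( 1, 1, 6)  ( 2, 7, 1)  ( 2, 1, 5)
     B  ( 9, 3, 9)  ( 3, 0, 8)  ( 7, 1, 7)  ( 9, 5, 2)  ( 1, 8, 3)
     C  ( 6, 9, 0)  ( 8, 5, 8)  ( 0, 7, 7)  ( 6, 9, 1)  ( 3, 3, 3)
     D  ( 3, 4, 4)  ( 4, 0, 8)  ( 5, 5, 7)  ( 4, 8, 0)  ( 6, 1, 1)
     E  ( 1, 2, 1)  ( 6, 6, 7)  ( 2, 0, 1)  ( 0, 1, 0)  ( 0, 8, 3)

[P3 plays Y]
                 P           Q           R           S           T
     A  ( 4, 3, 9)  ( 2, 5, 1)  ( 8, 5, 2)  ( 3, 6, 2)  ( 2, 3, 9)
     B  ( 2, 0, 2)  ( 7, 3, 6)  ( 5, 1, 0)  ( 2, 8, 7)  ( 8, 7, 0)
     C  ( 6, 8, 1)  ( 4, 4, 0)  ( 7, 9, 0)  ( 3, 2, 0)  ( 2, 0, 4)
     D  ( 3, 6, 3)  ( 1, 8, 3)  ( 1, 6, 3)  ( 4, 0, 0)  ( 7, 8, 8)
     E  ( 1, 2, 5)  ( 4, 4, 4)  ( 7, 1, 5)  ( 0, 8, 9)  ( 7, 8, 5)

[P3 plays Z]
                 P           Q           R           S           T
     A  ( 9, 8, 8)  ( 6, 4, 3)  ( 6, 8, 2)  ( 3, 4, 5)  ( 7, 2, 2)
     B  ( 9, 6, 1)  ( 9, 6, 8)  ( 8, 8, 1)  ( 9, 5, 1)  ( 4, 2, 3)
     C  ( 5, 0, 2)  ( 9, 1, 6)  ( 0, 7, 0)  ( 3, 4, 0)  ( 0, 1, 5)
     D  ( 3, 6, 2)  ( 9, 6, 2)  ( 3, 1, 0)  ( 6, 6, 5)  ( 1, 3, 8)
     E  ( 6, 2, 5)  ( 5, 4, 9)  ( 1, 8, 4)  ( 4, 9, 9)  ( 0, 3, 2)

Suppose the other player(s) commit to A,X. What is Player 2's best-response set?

argmax u_2 = {Q}

u_2(P vs A,X) = 4
u_2(Q vs A,X) = 9
u_2(R vs A,X) = 1
u_2(S vs A,X) = 7
u_2(T vs A,X) = 1
max payoff 9 at {Q}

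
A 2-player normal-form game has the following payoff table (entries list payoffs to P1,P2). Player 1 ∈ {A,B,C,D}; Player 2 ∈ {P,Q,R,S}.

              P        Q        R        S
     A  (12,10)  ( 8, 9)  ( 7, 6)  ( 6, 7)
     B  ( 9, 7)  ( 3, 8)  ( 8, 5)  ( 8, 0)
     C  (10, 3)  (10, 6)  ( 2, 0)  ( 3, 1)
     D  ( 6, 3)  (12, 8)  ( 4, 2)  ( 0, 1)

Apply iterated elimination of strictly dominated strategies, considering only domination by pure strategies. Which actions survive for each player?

P2 drop R (P beats it: A:10>6 B:7>5 C:3>0 D:3>2)
P2 drop S (P beats it: A:10>7 B:7>0 C:3>1 D:3>1)
P1 drop B (A beats it: P:12>9 Q:8>3)
P1→{A,C,D} P2→{P,Q}

Survivors P1:{A,C,D} P2:{P,Q}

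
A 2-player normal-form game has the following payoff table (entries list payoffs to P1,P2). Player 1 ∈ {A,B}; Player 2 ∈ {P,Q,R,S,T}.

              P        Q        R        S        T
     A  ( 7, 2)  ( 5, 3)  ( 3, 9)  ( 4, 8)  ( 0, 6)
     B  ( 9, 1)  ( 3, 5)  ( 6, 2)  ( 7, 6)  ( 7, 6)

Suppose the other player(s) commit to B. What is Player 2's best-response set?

u_2(P vs B) = 1
u_2(Q vs B) = 5
u_2(R vs B) = 2
u_2(S vs B) = 6
u_2(T vs B) = 6
max payoff 6 at {S,T}

P2 best: {S,T}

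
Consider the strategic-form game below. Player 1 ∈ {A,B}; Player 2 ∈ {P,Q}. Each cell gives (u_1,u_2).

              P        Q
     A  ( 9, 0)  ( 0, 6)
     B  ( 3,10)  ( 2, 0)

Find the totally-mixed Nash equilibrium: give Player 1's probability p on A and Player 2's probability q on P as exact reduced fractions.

(p,q) = (5/8, 1/4)

P1 indiff ⇒ q·9+(1-q)·0 = q·3+(1-q)·2 ⇒ q(6) = (1-q)(2) ⇒ q = 1/4
P2 indiff ⇒ p·0+(1-p)·10 = p·6+(1-p)·0 ⇒ p(-6) = (1-p)(-10) ⇒ p = 5/8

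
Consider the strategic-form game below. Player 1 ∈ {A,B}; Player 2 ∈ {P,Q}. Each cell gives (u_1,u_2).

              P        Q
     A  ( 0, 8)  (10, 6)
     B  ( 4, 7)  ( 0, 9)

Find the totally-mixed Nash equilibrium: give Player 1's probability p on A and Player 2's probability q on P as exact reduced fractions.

(p,q) = (1/2, 5/7)

P1 indiff ⇒ q·0+(1-q)·10 = q·4+(1-q)·0 ⇒ q(-4) = (1-q)(-10) ⇒ q = 5/7
P2 indiff ⇒ p·8+(1-p)·7 = p·6+(1-p)·9 ⇒ p(2) = (1-p)(2) ⇒ p = 1/2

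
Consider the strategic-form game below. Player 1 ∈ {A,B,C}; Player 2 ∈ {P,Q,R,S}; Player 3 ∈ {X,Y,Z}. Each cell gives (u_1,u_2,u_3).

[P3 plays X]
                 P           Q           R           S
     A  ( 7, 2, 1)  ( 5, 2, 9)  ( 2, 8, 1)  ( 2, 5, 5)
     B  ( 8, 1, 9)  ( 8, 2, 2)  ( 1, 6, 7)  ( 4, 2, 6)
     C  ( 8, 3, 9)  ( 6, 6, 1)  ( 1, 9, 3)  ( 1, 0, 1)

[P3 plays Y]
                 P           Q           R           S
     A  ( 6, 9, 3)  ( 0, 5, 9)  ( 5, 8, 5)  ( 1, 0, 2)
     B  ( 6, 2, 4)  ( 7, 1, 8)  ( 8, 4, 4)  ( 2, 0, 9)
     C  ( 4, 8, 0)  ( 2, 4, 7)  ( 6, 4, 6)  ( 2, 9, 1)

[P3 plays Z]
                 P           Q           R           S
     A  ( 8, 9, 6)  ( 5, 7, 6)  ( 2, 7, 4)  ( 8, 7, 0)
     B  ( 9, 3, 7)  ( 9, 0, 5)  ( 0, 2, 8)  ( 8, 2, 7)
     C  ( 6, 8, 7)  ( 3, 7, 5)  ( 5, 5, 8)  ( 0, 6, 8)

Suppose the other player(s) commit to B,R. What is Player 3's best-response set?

u_3(X vs B,R) = 7
u_3(Y vs B,R) = 4
u_3(Z vs B,R) = 8
max payoff 8 at {Z}

P3 best: {Z}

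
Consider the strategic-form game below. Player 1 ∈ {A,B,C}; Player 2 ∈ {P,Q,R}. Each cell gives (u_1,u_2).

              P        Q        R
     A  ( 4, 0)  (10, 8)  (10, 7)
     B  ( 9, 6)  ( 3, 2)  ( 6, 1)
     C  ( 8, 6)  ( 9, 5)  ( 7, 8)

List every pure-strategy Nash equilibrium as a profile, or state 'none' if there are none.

(A,P): not NE [P1→B gives 9>4; P2→Q gives 8>0]
(A,Q): NE
(A,R): not NE [P2→Q gives 8>7]
(B,P): NE
(B,Q): not NE [P1→A gives 10>3; P2→P gives 6>2]
(B,R): not NE [P1→A gives 10>6; P2→P gives 6>1]
(C,P): not NE [P1→B gives 9>8; P2→R gives 8>6]
(C,Q): not NE [P1→A gives 10>9; P2→R gives 8>5]
(C,R): not NE [P1→A gives 10>7]

NE set: (A,Q), (B,P)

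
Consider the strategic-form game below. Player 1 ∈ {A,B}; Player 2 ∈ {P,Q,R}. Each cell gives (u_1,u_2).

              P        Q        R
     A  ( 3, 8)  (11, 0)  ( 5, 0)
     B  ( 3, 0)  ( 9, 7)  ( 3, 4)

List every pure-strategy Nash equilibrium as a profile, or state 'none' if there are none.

(A,P): NE
(A,Q): not NE [P2→P gives 8>0]
(A,R): not NE [P2→P gives 8>0]
(B,P): not NE [P2→Q gives 7>0]
(B,Q): not NE [P1→A gives 11>9]
(B,R): not NE [P1→A gives 5>3; P2→Q gives 7>4]

PSNE = {(A,P)}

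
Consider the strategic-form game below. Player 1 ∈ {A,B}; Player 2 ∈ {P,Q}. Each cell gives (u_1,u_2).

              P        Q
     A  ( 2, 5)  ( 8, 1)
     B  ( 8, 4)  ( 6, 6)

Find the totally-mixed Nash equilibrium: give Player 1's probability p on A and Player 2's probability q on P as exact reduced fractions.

P1 indiff ⇒ q·2+(1-q)·8 = q·8+(1-q)·6 ⇒ q(-6) = (1-q)(-2) ⇒ q = 1/4
P2 indiff ⇒ p·5+(1-p)·4 = p·1+(1-p)·6 ⇒ p(4) = (1-p)(2) ⇒ p = 1/3

(p,q) = (1/3, 1/4)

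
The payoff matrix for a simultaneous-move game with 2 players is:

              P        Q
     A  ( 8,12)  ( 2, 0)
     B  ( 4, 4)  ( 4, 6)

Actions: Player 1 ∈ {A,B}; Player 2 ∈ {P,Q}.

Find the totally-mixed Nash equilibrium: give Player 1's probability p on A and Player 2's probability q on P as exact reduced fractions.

P1 indiff ⇒ q·8+(1-q)·2 = q·4+(1-q)·4 ⇒ q(4) = (1-q)(2) ⇒ q = 1/3
P2 indiff ⇒ p·12+(1-p)·4 = p·0+(1-p)·6 ⇒ p(12) = (1-p)(2) ⇒ p = 1/7

p=1/7, q=1/3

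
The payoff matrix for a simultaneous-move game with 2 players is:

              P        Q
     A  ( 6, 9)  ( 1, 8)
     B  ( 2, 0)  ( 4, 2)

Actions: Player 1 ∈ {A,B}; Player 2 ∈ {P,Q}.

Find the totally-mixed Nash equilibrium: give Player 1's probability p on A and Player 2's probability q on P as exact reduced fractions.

P1 mixes 2/3 on A; P2 mixes 3/7 on P

P1 indiff ⇒ q·6+(1-q)·1 = q·2+(1-q)·4 ⇒ q(4) = (1-q)(3) ⇒ q = 3/7
P2 indiff ⇒ p·9+(1-p)·0 = p·8+(1-p)·2 ⇒ p(1) = (1-p)(2) ⇒ p = 2/3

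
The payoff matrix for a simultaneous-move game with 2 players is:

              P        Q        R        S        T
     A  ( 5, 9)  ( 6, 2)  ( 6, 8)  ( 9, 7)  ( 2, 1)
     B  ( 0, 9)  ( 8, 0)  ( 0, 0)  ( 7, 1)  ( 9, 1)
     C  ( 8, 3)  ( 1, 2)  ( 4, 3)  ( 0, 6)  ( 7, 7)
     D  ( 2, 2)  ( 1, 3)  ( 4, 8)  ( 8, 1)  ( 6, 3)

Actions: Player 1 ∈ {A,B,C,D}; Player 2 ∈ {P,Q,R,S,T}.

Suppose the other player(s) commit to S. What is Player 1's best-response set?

u_1(A vs S) = 9
u_1(B vs S) = 7
u_1(C vs S) = 0
u_1(D vs S) = 8
max payoff 9 at {A}

P1 best: {A}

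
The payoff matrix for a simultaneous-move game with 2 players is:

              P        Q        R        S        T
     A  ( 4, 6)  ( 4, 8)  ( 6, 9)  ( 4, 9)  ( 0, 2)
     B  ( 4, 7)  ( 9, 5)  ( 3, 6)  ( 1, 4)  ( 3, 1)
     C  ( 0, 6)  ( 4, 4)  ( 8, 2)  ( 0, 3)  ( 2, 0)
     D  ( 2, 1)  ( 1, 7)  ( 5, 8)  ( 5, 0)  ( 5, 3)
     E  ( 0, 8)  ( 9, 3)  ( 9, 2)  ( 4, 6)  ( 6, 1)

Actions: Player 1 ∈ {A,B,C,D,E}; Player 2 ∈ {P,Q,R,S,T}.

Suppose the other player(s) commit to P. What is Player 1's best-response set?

argmax u_1 = {A,B}

u_1(A vs P) = 4
u_1(B vs P) = 4
u_1(C vs P) = 0
u_1(D vs P) = 2
u_1(E vs P) = 0
max payoff 4 at {A,B}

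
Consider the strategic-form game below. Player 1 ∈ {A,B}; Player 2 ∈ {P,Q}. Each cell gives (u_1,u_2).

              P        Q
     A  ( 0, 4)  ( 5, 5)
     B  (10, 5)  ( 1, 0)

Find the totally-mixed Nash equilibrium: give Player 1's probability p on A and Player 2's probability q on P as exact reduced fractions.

p=5/6, q=2/7

P1 indiff ⇒ q·0+(1-q)·5 = q·10+(1-q)·1 ⇒ q(-10) = (1-q)(-4) ⇒ q = 2/7
P2 indiff ⇒ p·4+(1-p)·5 = p·5+(1-p)·0 ⇒ p(-1) = (1-p)(-5) ⇒ p = 5/6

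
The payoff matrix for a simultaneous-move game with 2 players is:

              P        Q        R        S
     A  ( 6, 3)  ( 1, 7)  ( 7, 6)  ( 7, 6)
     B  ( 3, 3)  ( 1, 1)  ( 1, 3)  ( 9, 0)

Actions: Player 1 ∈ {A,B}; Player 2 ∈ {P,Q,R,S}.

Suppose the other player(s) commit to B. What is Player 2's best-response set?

argmax u_2 = {P,R}

u_2(P vs B) = 3
u_2(Q vs B) = 1
u_2(R vs B) = 3
u_2(S vs B) = 0
max payoff 3 at {P,R}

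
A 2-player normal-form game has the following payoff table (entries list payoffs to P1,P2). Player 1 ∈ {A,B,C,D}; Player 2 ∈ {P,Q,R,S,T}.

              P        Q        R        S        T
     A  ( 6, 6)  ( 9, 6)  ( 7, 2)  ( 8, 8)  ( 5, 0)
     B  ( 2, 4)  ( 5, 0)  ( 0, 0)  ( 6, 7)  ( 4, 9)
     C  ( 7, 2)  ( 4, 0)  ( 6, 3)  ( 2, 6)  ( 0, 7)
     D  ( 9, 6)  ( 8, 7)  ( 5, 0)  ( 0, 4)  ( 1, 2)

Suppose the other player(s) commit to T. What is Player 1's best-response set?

BR_1 = {A}

u_1(A vs T) = 5
u_1(B vs T) = 4
u_1(C vs T) = 0
u_1(D vs T) = 1
max payoff 5 at {A}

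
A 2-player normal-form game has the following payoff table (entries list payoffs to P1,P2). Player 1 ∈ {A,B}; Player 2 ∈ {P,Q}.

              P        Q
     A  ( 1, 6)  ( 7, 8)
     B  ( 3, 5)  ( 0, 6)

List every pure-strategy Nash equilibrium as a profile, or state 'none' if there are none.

(A,P): not NE [P1→B gives 3>1; P2→Q gives 8>6]
(A,Q): NE
(B,P): not NE [P2→Q gives 6>5]
(B,Q): not NE [P1→A gives 7>0]

NE set: (A,Q)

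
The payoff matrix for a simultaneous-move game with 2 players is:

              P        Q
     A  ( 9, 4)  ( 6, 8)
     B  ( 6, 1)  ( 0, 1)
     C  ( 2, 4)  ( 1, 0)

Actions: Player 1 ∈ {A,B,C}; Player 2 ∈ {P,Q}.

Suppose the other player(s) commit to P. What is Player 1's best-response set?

u_1(A vs P) = 9
u_1(B vs P) = 6
u_1(C vs P) = 2
max payoff 9 at {A}

BR_1 = {A}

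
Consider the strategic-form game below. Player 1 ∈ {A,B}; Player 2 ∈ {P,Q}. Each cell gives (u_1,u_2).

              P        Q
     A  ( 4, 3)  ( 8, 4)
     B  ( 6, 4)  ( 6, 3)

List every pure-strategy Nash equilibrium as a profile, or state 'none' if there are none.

(A,P): not NE [P1→B gives 6>4; P2→Q gives 4>3]
(A,Q): NE
(B,P): NE
(B,Q): not NE [P1→A gives 8>6; P2→P gives 4>3]

PSNE = {(A,Q), (B,P)}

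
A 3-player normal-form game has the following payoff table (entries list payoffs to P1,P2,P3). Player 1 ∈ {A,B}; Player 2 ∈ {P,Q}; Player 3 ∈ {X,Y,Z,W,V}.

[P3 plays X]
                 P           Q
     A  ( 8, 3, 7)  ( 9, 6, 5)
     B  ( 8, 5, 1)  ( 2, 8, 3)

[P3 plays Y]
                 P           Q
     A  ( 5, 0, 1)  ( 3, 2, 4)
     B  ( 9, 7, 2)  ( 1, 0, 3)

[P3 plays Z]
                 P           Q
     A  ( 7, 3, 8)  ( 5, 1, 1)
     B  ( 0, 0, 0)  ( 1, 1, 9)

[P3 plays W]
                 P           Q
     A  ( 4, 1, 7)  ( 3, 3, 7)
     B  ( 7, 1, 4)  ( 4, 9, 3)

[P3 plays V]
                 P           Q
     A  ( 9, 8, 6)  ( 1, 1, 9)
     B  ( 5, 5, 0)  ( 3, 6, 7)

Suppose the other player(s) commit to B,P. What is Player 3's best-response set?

u_3(X vs B,P) = 1
u_3(Y vs B,P) = 2
u_3(Z vs B,P) = 0
u_3(W vs B,P) = 4
u_3(V vs B,P) = 0
max payoff 4 at {W}

BR_3 = {W}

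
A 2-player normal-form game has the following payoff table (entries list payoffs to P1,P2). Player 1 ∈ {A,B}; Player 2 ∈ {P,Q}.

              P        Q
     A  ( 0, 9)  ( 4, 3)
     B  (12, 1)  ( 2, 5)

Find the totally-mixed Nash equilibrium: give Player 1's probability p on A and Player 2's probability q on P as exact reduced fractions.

P1 indiff ⇒ q·0+(1-q)·4 = q·12+(1-q)·2 ⇒ q(-12) = (1-q)(-2) ⇒ q = 1/7
P2 indiff ⇒ p·9+(1-p)·1 = p·3+(1-p)·5 ⇒ p(6) = (1-p)(4) ⇒ p = 2/5

(p,q) = (2/5, 1/7)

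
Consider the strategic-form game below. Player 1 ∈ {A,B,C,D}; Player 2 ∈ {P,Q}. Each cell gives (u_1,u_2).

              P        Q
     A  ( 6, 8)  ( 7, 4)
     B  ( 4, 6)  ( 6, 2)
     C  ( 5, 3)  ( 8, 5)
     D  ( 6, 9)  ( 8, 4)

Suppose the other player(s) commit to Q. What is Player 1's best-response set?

argmax u_1 = {C,D}

u_1(A vs Q) = 7
u_1(B vs Q) = 6
u_1(C vs Q) = 8
u_1(D vs Q) = 8
max payoff 8 at {C,D}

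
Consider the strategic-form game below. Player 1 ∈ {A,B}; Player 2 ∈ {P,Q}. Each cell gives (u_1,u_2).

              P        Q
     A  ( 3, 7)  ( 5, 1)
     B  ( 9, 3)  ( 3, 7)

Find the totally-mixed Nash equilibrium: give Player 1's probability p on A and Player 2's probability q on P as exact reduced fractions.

P1 indiff ⇒ q·3+(1-q)·5 = q·9+(1-q)·3 ⇒ q(-6) = (1-q)(-2) ⇒ q = 1/4
P2 indiff ⇒ p·7+(1-p)·3 = p·1+(1-p)·7 ⇒ p(6) = (1-p)(4) ⇒ p = 2/5

p=2/5, q=1/4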